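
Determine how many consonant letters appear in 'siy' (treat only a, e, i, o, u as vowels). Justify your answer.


Consonants in 'siy': s, y = 2 consonants.

2


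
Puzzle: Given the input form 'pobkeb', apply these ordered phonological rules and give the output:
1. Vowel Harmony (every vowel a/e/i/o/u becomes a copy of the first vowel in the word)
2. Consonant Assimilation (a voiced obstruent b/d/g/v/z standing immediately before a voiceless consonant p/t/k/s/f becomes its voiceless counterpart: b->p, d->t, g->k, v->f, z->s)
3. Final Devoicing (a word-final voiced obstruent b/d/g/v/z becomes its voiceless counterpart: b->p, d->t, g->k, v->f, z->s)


Starting form: 'pobkeb'
Rule 1: Vowel Harmony: all vowels become 'o' (matching first vowel). 'pobkeb' -> 'pobkob'
Rule 2: Consonant Assimilation: voiced obstruent before voiceless consonant becomes voiceless ('bk' -> 'pk'). 'pobkob' -> 'popkob'
Rule 3: Final Devoicing: word-final voiced obstruent 'b' becomes voiceless 'p'. 'popkob' -> 'popkop'
Final form: 'popkop'

popkop


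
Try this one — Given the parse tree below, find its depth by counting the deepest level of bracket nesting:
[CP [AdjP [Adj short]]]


Count bracket nesting levels:
'[' at pos 0: depth = 1
'[' at pos 4: depth = 2
'[' at pos 10: depth = 3
Maximum depth reached: 3

3


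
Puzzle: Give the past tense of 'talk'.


Apply rule: Add -ed. 'talk' becomes 'talked'.

talked


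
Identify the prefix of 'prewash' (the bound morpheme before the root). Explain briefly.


The word 'prewash' = 'pre' (prefix) + 'wash' (root). The prefix is 'pre'.

pre


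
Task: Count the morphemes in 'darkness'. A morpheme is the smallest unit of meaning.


Decomposition: dark (root) + -ness (suffix) = 2 morpheme(s)

2 morphemes


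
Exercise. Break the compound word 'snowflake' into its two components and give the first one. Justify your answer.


Split 'snowflake' into 'snow' + 'flake'. The first part is 'snow'.

snow


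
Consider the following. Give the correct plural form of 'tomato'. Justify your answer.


Apply rule: Add -es (consonant + o). 'tomato' becomes 'tomatoes'.

tomatoes


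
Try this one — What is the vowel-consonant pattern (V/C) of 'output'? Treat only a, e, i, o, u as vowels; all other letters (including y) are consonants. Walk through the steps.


Letter mapping: o = V, u = V, t = C, p = C, u = V, t = C.

VVCCVC


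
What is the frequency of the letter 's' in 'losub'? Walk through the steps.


Letter 's' in 'losub': found at position(s) 3 = 1 occurrence(s).

1


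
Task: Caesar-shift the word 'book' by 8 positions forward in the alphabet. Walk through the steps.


Shift each letter by 8: b -> j, o -> w, o -> w, k -> s. Result: 'jwws'.

jwws


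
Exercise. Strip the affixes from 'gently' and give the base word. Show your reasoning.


Remove suffix '-ly' from 'gently' to get root 'gentle'.

gentle


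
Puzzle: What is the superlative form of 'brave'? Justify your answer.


Apply superlative formation (ends in e: add -st): 'brave' -> 'bravest'.

bravest


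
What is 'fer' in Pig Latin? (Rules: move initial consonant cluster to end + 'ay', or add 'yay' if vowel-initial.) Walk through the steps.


'fer': move consonant cluster 'f' to end and add 'ay': 'erfay'.

erfay


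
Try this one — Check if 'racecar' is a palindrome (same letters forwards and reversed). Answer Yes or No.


Forward: 'racecar'
Reversed: 'racecar'
They are identical.

Yes


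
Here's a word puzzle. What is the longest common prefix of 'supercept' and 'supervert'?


Compare from the start: 5 characters match: 'super'. Mismatch at position 6: 'c' vs 'v'.

super


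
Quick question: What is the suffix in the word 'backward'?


The word 'backward' = 'back' (root) + '-ward' (suffix). The suffix is '-ward'.

ward


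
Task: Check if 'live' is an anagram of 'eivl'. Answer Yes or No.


Sorted letters of 'live': 'eilv'
Sorted letters of 'eivl': 'eilv'
They match.

Yes


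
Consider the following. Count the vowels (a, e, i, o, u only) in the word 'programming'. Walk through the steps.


Vowels in 'programming': o, a, i = 3 vowels.

3


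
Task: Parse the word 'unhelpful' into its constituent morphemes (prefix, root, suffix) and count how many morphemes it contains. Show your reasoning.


Step 1: Identify prefix: 'un' (meaning: not/reverse)
Step 2: Identify root: 'help'
Step 3: Identify suffix(es): 'ful'
Decomposition: un- (prefix: not/reverse) + help (root) + -ful (suffix: full of)
Total morphemes: 3

3 morphemes (un- (prefix: not/reverse) + help (root) + -ful (suffix: full of))


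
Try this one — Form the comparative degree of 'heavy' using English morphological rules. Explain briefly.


Apply comparative formation (consonant + y: change y to i, add -er): 'heavy' -> 'heavier'.

heavier


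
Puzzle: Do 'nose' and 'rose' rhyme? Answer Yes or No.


Rime (stressed vowel + following sounds) of 'nose': -ose = /oʊz/
Rime of 'rose': -ose = /oʊz/
/oʊz/ and /oʊz/ are the same ending sound, so the words rhyme.

Yes


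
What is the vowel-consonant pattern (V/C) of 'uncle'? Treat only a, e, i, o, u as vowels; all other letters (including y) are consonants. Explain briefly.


Letter mapping: u = V, n = C, c = C, l = C, e = V.

VCCCV


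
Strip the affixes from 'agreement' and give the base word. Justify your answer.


Remove suffix '-ment' from 'agreement' to get root 'agree'.

agree


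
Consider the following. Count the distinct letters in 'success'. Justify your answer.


Unique letters in 'success': {c, e, s, u} = 4 distinct letters.

4


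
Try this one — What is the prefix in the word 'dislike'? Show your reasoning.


The word 'dislike' = 'dis' (prefix) + 'like' (root). The prefix is 'dis'.

dis


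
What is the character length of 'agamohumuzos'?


Spell out 'agamohumuzos' and number each letter: a(1), g(2), a(3), m(4), o(5), h(6), u(7), m(8), u(9), z(10), o(11), s(12). Total: 12 letters.

12


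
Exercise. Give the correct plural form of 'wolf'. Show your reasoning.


Apply rule: Change -f to -ves. 'wolf' becomes 'wolves'.

wolves


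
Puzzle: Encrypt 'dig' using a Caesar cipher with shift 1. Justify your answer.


Shift each letter by 1: d -> e, i -> j, g -> h. Result: 'ejh'.

ejh


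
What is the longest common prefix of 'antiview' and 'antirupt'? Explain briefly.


Compare from the start: 4 characters match: 'anti'. Mismatch at position 5: 'v' vs 'r'.

anti


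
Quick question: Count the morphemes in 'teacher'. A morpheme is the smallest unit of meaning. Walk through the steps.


Decomposition: teach (root) + -er (suffix) = 2 morpheme(s)

2 morphemes


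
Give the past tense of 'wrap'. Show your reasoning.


Apply rule: Double final consonant and add -ed. 'wrap' becomes 'wrapped'.

wrapped


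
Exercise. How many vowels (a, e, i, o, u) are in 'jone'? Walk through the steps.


Vowels in 'jone': o, e = 2 vowels.

2


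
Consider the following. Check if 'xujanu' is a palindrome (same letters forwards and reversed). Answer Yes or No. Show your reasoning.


Forward: 'xujanu'
Reversed: 'unajux'
They differ.

No


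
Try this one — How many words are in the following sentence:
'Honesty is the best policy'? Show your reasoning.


Split into words: Honesty | is | the | best | policy = 5 words.

5


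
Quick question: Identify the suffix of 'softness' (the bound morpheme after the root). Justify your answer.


The word 'softness' = 'soft' (root) + '-ness' (suffix). The suffix is '-ness'.

ness


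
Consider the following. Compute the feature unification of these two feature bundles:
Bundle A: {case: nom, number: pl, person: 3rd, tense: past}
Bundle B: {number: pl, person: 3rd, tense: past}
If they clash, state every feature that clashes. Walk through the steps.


Compare features:
case: A=nom vs B=_ -> unified: nom
number: A=pl vs B=pl -> unified: pl
person: A=3rd vs B=3rd -> unified: 3rd
tense: A=past vs B=past -> unified: past
No clashes found.

Unified: {case: nom, number: pl, person: 3rd, tense: past}


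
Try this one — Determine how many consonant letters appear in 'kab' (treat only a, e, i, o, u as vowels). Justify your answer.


Consonants in 'kab': k, b = 2 consonants.

2


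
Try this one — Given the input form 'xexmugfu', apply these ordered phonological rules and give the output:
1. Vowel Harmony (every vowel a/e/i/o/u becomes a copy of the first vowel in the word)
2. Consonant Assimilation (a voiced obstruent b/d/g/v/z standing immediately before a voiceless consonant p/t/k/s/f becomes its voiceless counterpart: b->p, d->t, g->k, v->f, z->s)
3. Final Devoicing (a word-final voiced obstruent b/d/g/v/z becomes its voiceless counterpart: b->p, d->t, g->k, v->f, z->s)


Starting form: 'xexmugfu'
Rule 1: Vowel Harmony: all vowels become 'e' (matching first vowel). 'xexmugfu' -> 'xexmegfe'
Rule 2: Consonant Assimilation: voiced obstruent before voiceless consonant becomes voiceless ('gf' -> 'kf'). 'xexmegfe' -> 'xexmekfe'
Rule 3: Final Devoicing: the word ends in the vowel 'e', not a consonant. No change.
Final form: 'xexmekfe'

xexmekfe


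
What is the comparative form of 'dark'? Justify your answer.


Apply comparative formation (add -er): 'dark' -> 'darker'.

darker


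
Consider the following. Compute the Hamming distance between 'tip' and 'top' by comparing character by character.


Alignment:
Position 1: 't' vs 't' = match
Position 2: 'i' vs 'o' = DIFFER
Position 3: 'p' vs 'p' = match
Total differences: 1

1


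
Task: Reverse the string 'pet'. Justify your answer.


Reverse 'pet' character by character: 'tep'.

tep


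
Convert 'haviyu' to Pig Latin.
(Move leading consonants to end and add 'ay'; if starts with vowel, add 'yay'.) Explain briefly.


'haviyu': move consonant cluster 'h' to end and add 'ay': 'aviyuhay'.

aviyuhay


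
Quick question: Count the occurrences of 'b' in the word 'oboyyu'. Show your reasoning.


Letter 'b' in 'oboyyu': found at position(s) 2 = 1 occurrence(s).

1


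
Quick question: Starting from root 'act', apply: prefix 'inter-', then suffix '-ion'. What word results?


Step 1: Add prefix 'inter-' to 'act' = 'interact'
Step 2: Add suffix '-ion' to 'interact' = 'interaction'

interaction


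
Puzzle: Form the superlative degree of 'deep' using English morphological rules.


Apply superlative formation (add -est): 'deep' -> 'deepest'.

deepest


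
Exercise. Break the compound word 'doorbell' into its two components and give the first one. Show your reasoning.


Split 'doorbell' into 'door' + 'bell'. The first part is 'door'.

door


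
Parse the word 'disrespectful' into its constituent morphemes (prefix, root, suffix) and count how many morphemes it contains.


Step 1: Identify prefix: 'dis' (meaning: not/apart)
Step 2: Identify root: 'respect'
Step 3: Identify suffix(es): 'ful'
Decomposition: dis- (prefix: not/apart) + respect (root) + -ful (suffix: full of)
Total morphemes: 3

3 morphemes (dis- (prefix: not/apart) + respect (root) + -ful (suffix: full of))


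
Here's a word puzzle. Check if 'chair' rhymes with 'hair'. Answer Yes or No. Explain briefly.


Rime (stressed vowel + following sounds) of 'chair': -air = /ɛər/
Rime of 'hair': -air = /ɛər/
/ɛər/ and /ɛər/ are the same ending sound, so the words rhyme.

Yes


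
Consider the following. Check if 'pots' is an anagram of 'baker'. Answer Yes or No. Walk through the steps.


Sorted letters of 'pots': 'opst'
Sorted letters of 'baker': 'abekr'
They do not match.

No


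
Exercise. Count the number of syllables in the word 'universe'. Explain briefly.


Break 'universe' into syllables: u-ni-verse -> u | ni | verse = 3 syllables

3 syllables


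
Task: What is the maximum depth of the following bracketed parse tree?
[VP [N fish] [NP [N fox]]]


Count bracket nesting levels:
'[' at pos 0: depth = 1
'[' at pos 4: depth = 2
'[' at pos 13: depth = 2
'[' at pos 17: depth = 3
Maximum depth reached: 3

3


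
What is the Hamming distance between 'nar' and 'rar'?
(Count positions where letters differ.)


Alignment:
Position 1: 'n' vs 'r' = DIFFER
Position 2: 'a' vs 'a' = match
Position 3: 'r' vs 'r' = match
Total differences: 1

1


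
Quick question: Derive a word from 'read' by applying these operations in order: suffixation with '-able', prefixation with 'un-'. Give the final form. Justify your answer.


Step 1: Add suffix '-able' to 'read' = 'readable'
Step 2: Add prefix 'un-' to 'readable' = 'unreadable'

unreadable


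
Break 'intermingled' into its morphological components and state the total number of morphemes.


Step 1: Identify prefix: 'inter' (meaning: between)
Step 2: Identify root: 'mingle'
Step 3: Identify suffix(es): 'ed'
Decomposition: inter- (prefix: between) + mingle (root) + -ed (suffix: past)
Total morphemes: 3

3 morphemes (inter- (prefix: between) + mingle (root) + -ed (suffix: past))


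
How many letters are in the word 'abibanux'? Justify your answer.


Spell out 'abibanux' and number each letter: a(1), b(2), i(3), b(4), a(5), n(6), u(7), x(8). Total: 8 letters.

8


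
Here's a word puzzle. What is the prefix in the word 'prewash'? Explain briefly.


The word 'prewash' = 'pre' (prefix) + 'wash' (root). The prefix is 'pre'.

pre


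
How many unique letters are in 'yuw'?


Unique letters in 'yuw': {u, w, y} = 3 distinct letters.

3


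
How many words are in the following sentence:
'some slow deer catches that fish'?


Split into words: some | slow | deer | catches | that | fish = 6 words.

6


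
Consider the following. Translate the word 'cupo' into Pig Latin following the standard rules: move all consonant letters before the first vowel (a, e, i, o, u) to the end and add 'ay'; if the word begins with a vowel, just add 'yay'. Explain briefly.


'cupo': move consonant cluster 'c' to end and add 'ay': 'upocay'.

upocay


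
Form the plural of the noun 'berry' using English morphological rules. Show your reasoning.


Apply rule: Change -y to -ies (consonant + y). 'berry' becomes 'berries'.

berries


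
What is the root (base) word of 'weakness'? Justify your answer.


Remove suffix '-ness' from 'weakness' to get root 'weak'.

weak


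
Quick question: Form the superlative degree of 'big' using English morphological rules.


Apply superlative formation (double final consonant, add -est): 'big' -> 'biggest'.

biggest


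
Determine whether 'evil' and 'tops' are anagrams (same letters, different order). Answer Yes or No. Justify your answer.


Sorted letters of 'evil': 'eilv'
Sorted letters of 'tops': 'opst'
They do not match.

No


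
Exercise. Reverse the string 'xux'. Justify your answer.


Reverse 'xux' character by character: 'xux'.

xux


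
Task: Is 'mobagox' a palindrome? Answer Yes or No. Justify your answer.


Forward: 'mobagox'
Reversed: 'xogabom'
They differ.

No


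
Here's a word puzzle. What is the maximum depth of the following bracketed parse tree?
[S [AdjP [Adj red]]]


Count bracket nesting levels:
'[' at pos 0: depth = 1
'[' at pos 3: depth = 2
'[' at pos 9: depth = 3
Maximum depth reached: 3

3


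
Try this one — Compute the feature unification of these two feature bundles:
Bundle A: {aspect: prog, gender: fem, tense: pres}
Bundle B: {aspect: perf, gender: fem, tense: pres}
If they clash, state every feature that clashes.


Compare features:
aspect: A=prog vs B=perf -> CLASH
gender: A=fem vs B=fem -> unified: fem
tense: A=pres vs B=pres -> unified: pres
Clash detected on feature 'aspect' (prog vs perf); unification fails.

CLASH on 'aspect' (prog vs perf)


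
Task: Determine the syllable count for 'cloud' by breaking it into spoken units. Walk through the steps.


Break 'cloud' into syllables: cloud -> cloud = 1 syllable

1 syllable


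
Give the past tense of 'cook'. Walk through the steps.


Apply rule: Add -ed. 'cook' becomes 'cooked'.

cooked


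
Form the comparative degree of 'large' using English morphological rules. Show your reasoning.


Apply comparative formation (ends in e: add -r): 'large' -> 'larger'.

larger


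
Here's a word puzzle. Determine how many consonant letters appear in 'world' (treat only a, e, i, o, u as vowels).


Consonants in 'world': w, r, l, d = 4 consonants.

4


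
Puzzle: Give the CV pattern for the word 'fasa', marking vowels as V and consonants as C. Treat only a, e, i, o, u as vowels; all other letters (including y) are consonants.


Letter mapping: f = C, a = V, s = C, a = V.

CVCV


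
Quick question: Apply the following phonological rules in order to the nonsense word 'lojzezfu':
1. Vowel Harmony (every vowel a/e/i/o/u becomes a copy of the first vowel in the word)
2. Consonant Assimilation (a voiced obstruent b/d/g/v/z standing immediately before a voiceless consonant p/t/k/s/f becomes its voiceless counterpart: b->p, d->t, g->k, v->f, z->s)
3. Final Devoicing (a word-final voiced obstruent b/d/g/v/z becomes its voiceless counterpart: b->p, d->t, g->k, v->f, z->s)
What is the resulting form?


Starting form: 'lojzezfu'
Rule 1: Vowel Harmony: all vowels become 'o' (matching first vowel). 'lojzezfu' -> 'lojzozfo'
Rule 2: Consonant Assimilation: voiced obstruent before voiceless consonant becomes voiceless ('zf' -> 'sf'). 'lojzozfo' -> 'lojzosfo'
Rule 3: Final Devoicing: the word ends in the vowel 'o', not a consonant. No change.
Final form: 'lojzosfo'

lojzosfo


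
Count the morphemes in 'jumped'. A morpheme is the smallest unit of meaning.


Decomposition: jump (root) + -ed (suffix) = 2 morpheme(s)

2 morphemes


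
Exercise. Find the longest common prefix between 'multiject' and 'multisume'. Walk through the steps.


Compare from the start: 5 characters match: 'multi'. Mismatch at position 6: 'j' vs 's'.

multi


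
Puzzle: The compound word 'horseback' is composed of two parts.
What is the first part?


Split 'horseback' into 'horse' + 'back'. The first part is 'horse'.

horse


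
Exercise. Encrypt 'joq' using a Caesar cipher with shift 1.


Shift each letter by 1: j -> k, o -> p, q -> r. Result: 'kpr'.

kpr


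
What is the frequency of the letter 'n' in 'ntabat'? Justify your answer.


Letter 'n' in 'ntabat': found at position(s) 1 = 1 occurrence(s).

1


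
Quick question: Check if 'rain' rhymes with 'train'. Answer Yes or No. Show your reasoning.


Rime (stressed vowel + following sounds) of 'rain': -ain = /eɪn/
Rime of 'train': -ain = /eɪn/
/eɪn/ and /eɪn/ are the same ending sound, so the words rhyme.

Yes


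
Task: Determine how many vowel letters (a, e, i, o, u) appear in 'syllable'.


Vowels in 'syllable': a, e = 2 vowels.

2


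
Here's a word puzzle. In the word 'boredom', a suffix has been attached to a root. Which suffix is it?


The word 'boredom' = 'bore' (root) + '-dom' (suffix). The suffix is '-dom'.

dom


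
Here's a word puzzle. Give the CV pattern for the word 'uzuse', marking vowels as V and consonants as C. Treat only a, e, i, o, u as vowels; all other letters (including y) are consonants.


Letter mapping: u = V, z = C, u = V, s = C, e = V.

VCVCV


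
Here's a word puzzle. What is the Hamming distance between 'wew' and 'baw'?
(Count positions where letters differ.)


Alignment:
Position 1: 'w' vs 'b' = DIFFER
Position 2: 'e' vs 'a' = DIFFER
Position 3: 'w' vs 'w' = match
Total differences: 2

2


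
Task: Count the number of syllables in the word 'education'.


Break 'education' into syllables: ed-u-ca-tion -> ed | u | ca | tion = 4 syllables

4 syllables


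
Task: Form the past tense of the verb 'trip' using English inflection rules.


Apply rule: Double final consonant and add -ed. 'trip' becomes 'tripped'.

tripped


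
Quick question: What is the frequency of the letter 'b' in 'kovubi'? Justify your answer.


Letter 'b' in 'kovubi': found at position(s) 5 = 1 occurrence(s).

1


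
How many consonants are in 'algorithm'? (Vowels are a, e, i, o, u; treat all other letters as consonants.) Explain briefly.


Consonants in 'algorithm': l, g, r, t, h, m = 6 consonants.

6


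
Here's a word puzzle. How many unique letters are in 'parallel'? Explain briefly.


Unique letters in 'parallel': {a, e, l, p, r} = 5 distinct letters.

5


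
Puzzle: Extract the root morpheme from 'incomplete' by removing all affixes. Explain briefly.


Remove prefix 'in' from 'incomplete' to get root 'complete'.

complete


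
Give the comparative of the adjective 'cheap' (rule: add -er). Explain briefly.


Apply comparative formation (add -er): 'cheap' -> 'cheaper'.

cheaper


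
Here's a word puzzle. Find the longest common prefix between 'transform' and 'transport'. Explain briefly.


Compare from the start: 5 characters match: 'trans'. Mismatch at position 6: 'f' vs 'p'.

trans


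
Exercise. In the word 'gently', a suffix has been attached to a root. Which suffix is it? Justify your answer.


The word 'gently' = 'gentle' (root) + '-ly' (suffix). The suffix is '-ly'.

ly


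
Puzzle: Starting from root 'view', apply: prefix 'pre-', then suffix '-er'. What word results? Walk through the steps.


Step 1: Add prefix 'pre-' to 'view' = 'preview'
Step 2: Add suffix '-er' to 'preview' = 'previewer'

previewer


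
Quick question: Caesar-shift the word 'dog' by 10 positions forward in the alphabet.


Shift each letter by 10: d -> n, o -> y, g -> q. Result: 'nyq'.

nyq


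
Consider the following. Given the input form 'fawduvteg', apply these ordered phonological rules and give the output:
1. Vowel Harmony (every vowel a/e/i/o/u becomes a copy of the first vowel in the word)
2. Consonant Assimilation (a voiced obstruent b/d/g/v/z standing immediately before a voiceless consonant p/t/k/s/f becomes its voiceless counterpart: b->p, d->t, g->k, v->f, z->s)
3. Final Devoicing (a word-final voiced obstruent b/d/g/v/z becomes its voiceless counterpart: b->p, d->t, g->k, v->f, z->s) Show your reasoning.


Starting form: 'fawduvteg'
Rule 1: Vowel Harmony: all vowels become 'a' (matching first vowel). 'fawduvteg' -> 'fawdavtag'
Rule 2: Consonant Assimilation: voiced obstruent before voiceless consonant becomes voiceless ('vt' -> 'ft'). 'fawdavtag' -> 'fawdaftag'
Rule 3: Final Devoicing: word-final voiced obstruent 'g' becomes voiceless 'k'. 'fawdaftag' -> 'fawdaftak'
Final form: 'fawdaftak'

fawdaftak


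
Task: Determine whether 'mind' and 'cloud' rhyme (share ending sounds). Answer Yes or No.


Rime (stressed vowel + following sounds) of 'mind': -ind = /aɪnd/
Rime of 'cloud': -oud = /aʊd/
/aɪnd/ and /aʊd/ are different ending sounds, so the words do not rhyme.

No


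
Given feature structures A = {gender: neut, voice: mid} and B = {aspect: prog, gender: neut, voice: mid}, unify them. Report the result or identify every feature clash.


Compare features:
aspect: A=_ vs B=prog -> unified: prog
gender: A=neut vs B=neut -> unified: neut
voice: A=mid vs B=mid -> unified: mid
No clashes found.

Unified: {aspect: prog, gender: neut, voice: mid}


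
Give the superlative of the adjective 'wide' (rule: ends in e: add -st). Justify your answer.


Apply superlative formation (ends in e: add -st): 'wide' -> 'widest'.

widest


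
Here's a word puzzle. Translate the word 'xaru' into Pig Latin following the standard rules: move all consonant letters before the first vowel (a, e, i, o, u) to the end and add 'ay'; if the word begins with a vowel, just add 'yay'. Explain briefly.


'xaru': move consonant cluster 'x' to end and add 'ay': 'aruxay'.

aruxay


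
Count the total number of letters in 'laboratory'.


Spell out 'laboratory' and number each letter: l(1), a(2), b(3), o(4), r(5), a(6), t(7), o(8), r(9), y(10). Total: 10 letters.

10


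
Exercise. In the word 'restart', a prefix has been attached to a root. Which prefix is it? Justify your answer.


The word 'restart' = 're' (prefix) + 'start' (root). The prefix is 're'.

re


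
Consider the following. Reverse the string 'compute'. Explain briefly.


Reverse 'compute' character by character: 'etupmoc'.

etupmoc


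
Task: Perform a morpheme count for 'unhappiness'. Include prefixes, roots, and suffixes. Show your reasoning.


Decomposition: un- (prefix) + happy (root) + -ness (suffix) = 3 morpheme(s)

3 morphemes


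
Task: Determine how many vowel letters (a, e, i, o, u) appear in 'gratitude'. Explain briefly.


Vowels in 'gratitude': a, i, u, e = 4 vowels.

4


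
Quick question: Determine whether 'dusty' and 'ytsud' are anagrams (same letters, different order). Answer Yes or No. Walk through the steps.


Sorted letters of 'dusty': 'dstuy'
Sorted letters of 'ytsud': 'dstuy'
They match.

Yes


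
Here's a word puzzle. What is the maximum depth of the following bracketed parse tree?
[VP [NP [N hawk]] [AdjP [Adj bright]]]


Count bracket nesting levels:
'[' at pos 0: depth = 1
'[' at pos 4: depth = 2
'[' at pos 8: depth = 3
'[' at pos 18: depth = 2
'[' at pos 24: depth = 3
Maximum depth reached: 3

3


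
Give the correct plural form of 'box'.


Apply rule: Add -es (sibilant/fricative ending). 'box' becomes 'boxes'.

boxes


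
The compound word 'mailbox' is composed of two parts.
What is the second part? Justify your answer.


Split 'mailbox' into 'mail' + 'box'. The second part is 'box'.

box


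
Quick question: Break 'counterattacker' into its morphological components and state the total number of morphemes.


Step 1: Identify prefix: 'counter' (meaning: against)
Step 2: Identify root: 'attack'
Step 3: Identify suffix(es): 'er'
Decomposition: counter- (prefix: against) + attack (root) + -er (suffix: one who)
Total morphemes: 3

3 morphemes (counter- (prefix: against) + attack (root) + -er (suffix: one who))


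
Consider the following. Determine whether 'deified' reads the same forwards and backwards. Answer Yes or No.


Forward: 'deified'
Reversed: 'deified'
They are identical.

Yes


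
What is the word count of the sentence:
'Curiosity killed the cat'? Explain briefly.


Split into words: Curiosity | killed | the | cat = 4 words.

4


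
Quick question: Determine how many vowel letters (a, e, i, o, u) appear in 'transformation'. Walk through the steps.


Vowels in 'transformation': a, o, a, i, o = 5 vowels.

5


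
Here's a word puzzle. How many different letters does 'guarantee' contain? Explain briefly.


Unique letters in 'guarantee': {a, e, g, n, r, t, u} = 7 distinct letters.

7


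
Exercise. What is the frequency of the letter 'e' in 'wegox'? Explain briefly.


Letter 'e' in 'wegox': found at position(s) 2 = 1 occurrence(s).

1


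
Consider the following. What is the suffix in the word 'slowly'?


The word 'slowly' = 'slow' (root) + '-ly' (suffix). The suffix is '-ly'.

ly


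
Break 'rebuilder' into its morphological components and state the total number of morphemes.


Step 1: Identify prefix: 're' (meaning: again)
Step 2: Identify root: 'build'
Step 3: Identify suffix(es): 'er'
Decomposition: re- (prefix: again) + build (root) + -er (suffix: one who)
Total morphemes: 3

3 morphemes (re- (prefix: again) + build (root) + -er (suffix: one who))


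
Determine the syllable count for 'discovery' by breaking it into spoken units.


Break 'discovery' into syllables: dis-cov-er-y -> dis | cov | er | y = 4 syllables

4 syllables


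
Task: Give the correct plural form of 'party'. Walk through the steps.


Apply rule: Change -y to -ies (consonant + y). 'party' becomes 'parties'.

parties


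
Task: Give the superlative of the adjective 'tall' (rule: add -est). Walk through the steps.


Apply superlative formation (add -est): 'tall' -> 'tallest'.

tallest


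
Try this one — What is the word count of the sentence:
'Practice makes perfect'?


Split into words: Practice | makes | perfect = 3 words.

3


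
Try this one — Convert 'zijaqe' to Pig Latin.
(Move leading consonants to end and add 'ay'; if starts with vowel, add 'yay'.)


'zijaqe': move consonant cluster 'z' to end and add 'ay': 'ijaqezay'.

ijaqezay


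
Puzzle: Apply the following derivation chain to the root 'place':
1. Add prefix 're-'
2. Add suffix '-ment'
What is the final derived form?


Step 1: Add prefix 're-' to 'place' = 'replace'
Step 2: Add suffix '-ment' to 'replace' = 'replacement'

replacement


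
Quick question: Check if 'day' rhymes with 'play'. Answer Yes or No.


Rime (stressed vowel + following sounds) of 'day': -ay = /eɪ/
Rime of 'play': -ay = /eɪ/
/eɪ/ and /eɪ/ are the same ending sound, so the words rhyme.

Yes


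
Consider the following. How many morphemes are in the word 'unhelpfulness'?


Decomposition: un- (prefix) + help (root) + -ful (suffix) + -ness (suffix) = 4 morpheme(s)

4 morphemes


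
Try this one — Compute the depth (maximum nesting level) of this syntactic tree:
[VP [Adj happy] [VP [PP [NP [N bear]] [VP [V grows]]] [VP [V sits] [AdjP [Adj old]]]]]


Count bracket nesting levels:
'[' at pos 0: depth = 1
'[' at pos 4: depth = 2
'[' at pos 16: depth = 2
'[' at pos 20: depth = 3
'[' at pos 24: depth = 4
'[' at pos 28: depth = 5
'[' at pos 38: depth = 4
'[' at pos 42: depth = 5
'[' at pos 54: depth = 3
'[' at pos 58: depth = 4
'[' at pos 67: depth = 4
'[' at pos 73: depth = 5
Maximum depth reached: 5

5


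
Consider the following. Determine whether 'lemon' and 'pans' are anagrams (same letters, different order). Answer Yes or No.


Sorted letters of 'lemon': 'elmno'
Sorted letters of 'pans': 'anps'
They do not match.

No


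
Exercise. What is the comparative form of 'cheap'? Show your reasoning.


Apply comparative formation (add -er): 'cheap' -> 'cheaper'.

cheaper


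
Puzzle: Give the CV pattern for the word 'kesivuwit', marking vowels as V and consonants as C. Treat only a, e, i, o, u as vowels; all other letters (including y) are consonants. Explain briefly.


Letter mapping: k = C, e = V, s = C, i = V, v = C, u = V, w = C, i = V, t = C.

CVCVCVCVC


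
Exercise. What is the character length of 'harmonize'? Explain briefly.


Spell out 'harmonize' and number each letter: h(1), a(2), r(3), m(4), o(5), n(6), i(7), z(8), e(9). Total: 9 letters.

9


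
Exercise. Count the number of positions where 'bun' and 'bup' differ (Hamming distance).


Alignment:
Position 1: 'b' vs 'b' = match
Position 2: 'u' vs 'u' = match
Position 3: 'n' vs 'p' = DIFFER
Total differences: 1

1


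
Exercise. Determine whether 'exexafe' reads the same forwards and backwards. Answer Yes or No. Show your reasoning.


Forward: 'exexafe'
Reversed: 'efaxexe'
They differ.

No


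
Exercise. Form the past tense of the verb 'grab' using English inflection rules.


Apply rule: Double final consonant and add -ed. 'grab' becomes 'grabbed'.

grabbed


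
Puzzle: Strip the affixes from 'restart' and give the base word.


Remove prefix 're' from 'restart' to get root 'start'.

start


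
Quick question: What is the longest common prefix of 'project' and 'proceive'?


Compare from the start: 3 characters match: 'pro'. Mismatch at position 4: 'j' vs 'c'.

pro


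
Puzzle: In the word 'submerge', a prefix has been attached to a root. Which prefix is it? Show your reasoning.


The word 'submerge' = 'sub' (prefix) + 'merge' (root). The prefix is 'sub'.

sub


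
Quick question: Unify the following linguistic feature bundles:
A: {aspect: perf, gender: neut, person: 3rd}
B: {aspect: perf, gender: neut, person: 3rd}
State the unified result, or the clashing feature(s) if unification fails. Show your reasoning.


Compare features:
aspect: A=perf vs B=perf -> unified: perf
gender: A=neut vs B=neut -> unified: neut
person: A=3rd vs B=3rd -> unified: 3rd
No clashes found.

Unified: {aspect: perf, gender: neut, person: 3rd}


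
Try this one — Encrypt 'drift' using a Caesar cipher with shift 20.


Shift each letter by 20: d -> x, r -> l, i -> c, f -> z, t -> n. Result: 'xlczn'.

xlczn


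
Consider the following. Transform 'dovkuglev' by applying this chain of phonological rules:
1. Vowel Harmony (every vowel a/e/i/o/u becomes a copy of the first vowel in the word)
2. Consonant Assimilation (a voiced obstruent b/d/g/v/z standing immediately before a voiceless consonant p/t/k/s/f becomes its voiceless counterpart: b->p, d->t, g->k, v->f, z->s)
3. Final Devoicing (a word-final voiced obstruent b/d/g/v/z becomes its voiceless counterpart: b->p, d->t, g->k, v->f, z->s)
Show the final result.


Starting form: 'dovkuglev'
Rule 1: Vowel Harmony: all vowels become 'o' (matching first vowel). 'dovkuglev' -> 'dovkoglov'
Rule 2: Consonant Assimilation: voiced obstruent before voiceless consonant becomes voiceless ('vk' -> 'fk'). 'dovkoglov' -> 'dofkoglov'
Rule 3: Final Devoicing: word-final voiced obstruent 'v' becomes voiceless 'f'. 'dofkoglov' -> 'dofkoglof'
Final form: 'dofkoglof'

dofkoglof


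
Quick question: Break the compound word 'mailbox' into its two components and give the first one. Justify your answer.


Split 'mailbox' into 'mail' + 'box'. The first part is 'mail'.

mail


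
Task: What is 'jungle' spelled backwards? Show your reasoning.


Reverse 'jungle' character by character: 'elgnuj'.

elgnuj


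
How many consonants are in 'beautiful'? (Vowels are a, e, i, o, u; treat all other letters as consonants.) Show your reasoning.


Consonants in 'beautiful': b, t, f, l = 4 consonants.

4


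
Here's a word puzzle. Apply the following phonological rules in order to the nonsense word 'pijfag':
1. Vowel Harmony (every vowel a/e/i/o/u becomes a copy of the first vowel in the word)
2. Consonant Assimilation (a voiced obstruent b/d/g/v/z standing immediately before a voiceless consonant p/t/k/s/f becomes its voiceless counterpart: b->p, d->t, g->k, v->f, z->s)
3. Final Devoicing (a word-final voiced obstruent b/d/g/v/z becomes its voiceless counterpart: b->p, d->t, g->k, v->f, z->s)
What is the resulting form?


Starting form: 'pijfag'
Rule 1: Vowel Harmony: all vowels become 'i' (matching first vowel). 'pijfag' -> 'pijfig'
Rule 2: Consonant Assimilation: no voiced obstruent (b/d/g/v/z) stands immediately before a voiceless consonant (p/t/k/s/f). No change.
Rule 3: Final Devoicing: word-final voiced obstruent 'g' becomes voiceless 'k'. 'pijfig' -> 'pijfik'
Final form: 'pijfik'

pijfik


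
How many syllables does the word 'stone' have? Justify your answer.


Break 'stone' into syllables: stone -> stone = 1 syllable

1 syllable


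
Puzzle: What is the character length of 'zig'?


Spell out 'zig' and number each letter: z(1), i(2), g(3). Total: 3 letters.

3


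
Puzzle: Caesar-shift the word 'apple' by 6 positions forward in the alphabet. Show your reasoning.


Shift each letter by 6: a -> g, p -> v, p -> v, l -> r, e -> k. Result: 'gvvrk'.

gvvrk


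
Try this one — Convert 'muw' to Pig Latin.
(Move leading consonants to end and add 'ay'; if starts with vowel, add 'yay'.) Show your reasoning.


'muw': move consonant cluster 'm' to end and add 'ay': 'uwmay'.

uwmay


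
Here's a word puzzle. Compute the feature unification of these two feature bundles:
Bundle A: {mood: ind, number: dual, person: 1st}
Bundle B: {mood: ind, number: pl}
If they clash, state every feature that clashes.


Compare features:
mood: A=ind vs B=ind -> unified: ind
number: A=dual vs B=pl -> CLASH
person: A=1st vs B=_ -> unified: 1st
Clash detected on feature 'number' (dual vs pl); unification fails.

CLASH on 'number' (dual vs pl)


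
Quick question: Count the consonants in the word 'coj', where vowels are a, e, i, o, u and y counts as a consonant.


Consonants in 'coj': c, j = 2 consonants.

2


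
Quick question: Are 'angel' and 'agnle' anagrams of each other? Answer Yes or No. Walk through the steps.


Sorted letters of 'angel': 'aegln'
Sorted letters of 'agnle': 'aegln'
They match.

Yes


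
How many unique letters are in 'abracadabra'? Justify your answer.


Unique letters in 'abracadabra': {a, b, c, d, r} = 5 distinct letters.

5


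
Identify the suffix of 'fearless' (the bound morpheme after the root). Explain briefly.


The word 'fearless' = 'fear' (root) + '-less' (suffix). The suffix is '-less'.

less


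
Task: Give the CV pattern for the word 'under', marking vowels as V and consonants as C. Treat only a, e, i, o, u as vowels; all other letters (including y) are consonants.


Letter mapping: u = V, n = C, d = C, e = V, r = C.

VCCVC


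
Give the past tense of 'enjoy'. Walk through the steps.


Apply rule: Add -ed. 'enjoy' becomes 'enjoyed'.

enjoyed


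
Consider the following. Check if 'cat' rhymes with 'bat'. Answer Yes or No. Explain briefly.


Rime (stressed vowel + following sounds) of 'cat': -at = /æt/
Rime of 'bat': -at = /æt/
/æt/ and /æt/ are the same ending sound, so the words rhyme.

Yes


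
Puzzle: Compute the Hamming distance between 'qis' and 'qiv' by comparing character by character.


Alignment:
Position 1: 'q' vs 'q' = match
Position 2: 'i' vs 'i' = match
Position 3: 's' vs 'v' = DIFFER
Total differences: 1

1


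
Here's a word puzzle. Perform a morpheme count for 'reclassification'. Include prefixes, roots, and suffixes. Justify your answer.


Decomposition: re- (prefix) + class (root) + -ify (suffix) + -ation (suffix) = 4 morpheme(s)

4 morphemes


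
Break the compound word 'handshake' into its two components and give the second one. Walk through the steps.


Split 'handshake' into 'hand' + 'shake'. The second part is 'shake'.

shake


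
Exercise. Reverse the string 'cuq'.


Reverse 'cuq' character by character: 'quc'.

quc


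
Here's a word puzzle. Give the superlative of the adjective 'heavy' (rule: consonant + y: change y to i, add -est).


Apply superlative formation (consonant + y: change y to i, add -est): 'heavy' -> 'heaviest'.

heaviest


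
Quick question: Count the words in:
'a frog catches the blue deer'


Split into words: a | frog | catches | the | blue | deer = 6 words.

6


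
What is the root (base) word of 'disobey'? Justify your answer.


Remove prefix 'dis' from 'disobey' to get root 'obey'.

obey


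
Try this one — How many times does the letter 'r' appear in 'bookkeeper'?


Letter 'r' in 'bookkeeper': found at position(s) 10 = 1 occurrence(s).

1


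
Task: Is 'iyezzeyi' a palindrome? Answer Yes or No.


Forward: 'iyezzeyi'
Reversed: 'iyezzeyi'
They are identical.

Yes


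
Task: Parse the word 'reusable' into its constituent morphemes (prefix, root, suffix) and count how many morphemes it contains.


Step 1: Identify prefix: 're' (meaning: again)
Step 2: Identify root: 'use'
Step 3: Identify suffix(es): 'able'
Decomposition: re- (prefix: again) + use (root) + -able (suffix: capable of)
Total morphemes: 3

3 morphemes (re- (prefix: again) + use (root) + -able (suffix: capable of))


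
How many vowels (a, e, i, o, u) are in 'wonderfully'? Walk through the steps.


Vowels in 'wonderfully': o, e, u = 3 vowels.

3


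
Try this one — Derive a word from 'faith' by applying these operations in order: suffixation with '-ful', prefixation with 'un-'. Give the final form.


Step 1: Add suffix '-ful' to 'faith' = 'faithful'
Step 2: Add prefix 'un-' to 'faithful' = 'unfaithful'

unfaithful


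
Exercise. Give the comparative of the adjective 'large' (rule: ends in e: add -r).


Apply comparative formation (ends in e: add -r): 'large' -> 'larger'.

larger


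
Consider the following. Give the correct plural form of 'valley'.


Apply rule: Add -s. 'valley' becomes 'valleys'.

valleys
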